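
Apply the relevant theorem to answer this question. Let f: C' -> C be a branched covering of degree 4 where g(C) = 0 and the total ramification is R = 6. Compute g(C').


Riemann-Hurwitz formula: 2g' - 2 = d(2g - 2) + R
Given: d = 4, g = 0, R = 6
2g' - 2 = 4*(2*0 - 2) + 6
2g' - 2 = 4*(-2) + 6
2g' - 2 = -8 + 6 = -2
2g' = 0
g' = 0

0


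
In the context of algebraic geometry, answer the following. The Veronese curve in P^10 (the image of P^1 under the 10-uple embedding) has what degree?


The rational normal curve in P^10 is the image of P^1 under the 10-uple Veronese.
A general hyperplane in P^10 pulls back to a degree-10 form on P^1, which has 10 zeros,
so the curve meets a general hyperplane in 10 points. Degree = 10.

10


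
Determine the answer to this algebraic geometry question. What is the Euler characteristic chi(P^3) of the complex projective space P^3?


The complex projective space P^3 has one cell in each even real dimension 0, 2, ..., 6.
The cohomology groups are H^{2k}(P^3) = Z for k = 0,...,3, and 0 otherwise.
Euler characteristic = sum of Betti numbers = 1 per even-dimensional cohomology group.
chi(P^3) = 3 + 1 = 4

4


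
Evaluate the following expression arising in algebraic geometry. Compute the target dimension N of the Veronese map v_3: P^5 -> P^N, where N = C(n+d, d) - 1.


The Veronese embedding v_d: P^n -> P^N maps each point to all
degree-d monomials in n+1 homogeneous coordinates.
N = C(n+d, d) - 1
N = C(5+3, 3) - 1
N = C(8, 3) - 1
C(8, 3) = 56
N = 56 - 1 = 55

55


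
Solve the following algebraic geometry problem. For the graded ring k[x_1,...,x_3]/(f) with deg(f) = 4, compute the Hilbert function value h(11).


For R = k[x_1,...,x_n]/(f) with f homogeneous of degree e:
The Hilbert series is (1 - t^e)/(1 - t)^n.
So h(d) = C(d+n-1, n-1) - C(d-e+n-1, n-1) for d >= e.
With n=3, e=4, d=11:
C(11+3-1, 3-1) = C(13, 2) = 78
C(11-4+3-1, 3-1) = C(9, 2) = 36
h(11) = 78 - 36 = 42

42


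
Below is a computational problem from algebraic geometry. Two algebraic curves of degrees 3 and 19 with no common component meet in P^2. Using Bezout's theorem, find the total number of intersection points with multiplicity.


Bezout's theorem states the intersection count equals the product of degrees.
Intersection count = 3 * 19 = 57

57


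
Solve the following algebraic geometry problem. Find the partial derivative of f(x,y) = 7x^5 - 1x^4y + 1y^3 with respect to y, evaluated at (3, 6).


df/dy = (-1)*x^4 + 3*1*y^2
At (3,6): (-1)*3^4 + 3*1*6^2
= -81 + 108
= 27

27


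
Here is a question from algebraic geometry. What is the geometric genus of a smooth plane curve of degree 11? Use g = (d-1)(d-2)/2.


Using the genus formula for smooth plane curves:
g = (d-1)(d-2)/2
g = (11-1)(11-2)/2
g = 10*9/2
g = 90/2 = 45

45


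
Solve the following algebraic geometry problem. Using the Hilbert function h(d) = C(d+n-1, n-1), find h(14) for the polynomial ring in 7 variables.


The Hilbert function for the polynomial ring in 7 variables is:
h(d) = C(d+n-1, n-1)
h(14) = C(14+7-1, 7-1) = C(20, 6)
= 20! / (6! * 14!)
= 38760

38760


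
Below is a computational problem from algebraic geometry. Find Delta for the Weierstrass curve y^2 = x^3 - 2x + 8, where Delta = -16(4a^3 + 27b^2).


Compute each component:
4a^3 = 4*(-2)^3 = 4*(-8) = -32
27b^2 = 27*8^2 = 27*64 = 1728
4a^3 + 27b^2 = -32 + 1728 = 1696
Delta = -16*1696 = -27136

-27136


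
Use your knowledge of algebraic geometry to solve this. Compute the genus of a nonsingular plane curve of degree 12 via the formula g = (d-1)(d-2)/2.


Using the genus formula for smooth plane curves:
g = (d-1)(d-2)/2
g = (12-1)(12-2)/2
g = 11*10/2
g = 110/2 = 55

55


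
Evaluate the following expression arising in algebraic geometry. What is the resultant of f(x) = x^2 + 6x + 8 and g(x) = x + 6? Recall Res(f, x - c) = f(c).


For Res(f, x - c), we evaluate f at x = c.
f(-6) = (-6)^2 + 6*(-6) + 8
= 36 - 36 + 8
= 0 + 8 = 8
Res(f, g) = 8

8


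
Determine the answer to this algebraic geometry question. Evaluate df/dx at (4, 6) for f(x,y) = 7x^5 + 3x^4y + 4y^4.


df/dx = 5*7*x^4 + 4*3*x^3*y
At (4,6): 5*7*4^4 + 4*3*4^3*6
= 8960 + 4608
= 13568

13568


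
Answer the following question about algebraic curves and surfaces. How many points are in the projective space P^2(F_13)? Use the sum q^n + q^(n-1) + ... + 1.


P^2(F_13) has (q^(n+1) - 1)/(q - 1) points.
= 13^2 + 13^1 + 13^0
= 169 + 13 + 1
= 183

183


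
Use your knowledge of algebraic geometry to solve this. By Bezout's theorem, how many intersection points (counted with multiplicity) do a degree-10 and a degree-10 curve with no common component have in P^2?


Bezout's theorem states the intersection count equals the product of degrees.
Intersection count = 10 * 10 = 100

100


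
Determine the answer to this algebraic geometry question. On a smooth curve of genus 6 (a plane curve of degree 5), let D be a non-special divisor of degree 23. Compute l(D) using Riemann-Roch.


First, compute the genus of a smooth plane curve of degree 5:
g = (d-1)(d-2)/2 = (5-1)(5-2)/2 = 6
For a non-special divisor D (i.e., h^1(D) = 0), Riemann-Roch gives:
l(D) = deg(D) - g + 1
Since deg(D) = 23 >= 2g - 1 = 11, D is non-special.
l(D) = 23 - 6 + 1 = 18

18


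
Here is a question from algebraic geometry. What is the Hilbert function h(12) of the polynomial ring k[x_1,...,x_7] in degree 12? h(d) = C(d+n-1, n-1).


The Hilbert function for the polynomial ring in 7 variables is:
h(d) = C(d+n-1, n-1)
h(12) = C(12+7-1, 7-1) = C(18, 6)
= 18! / (6! * 12!)
= 18564

18564


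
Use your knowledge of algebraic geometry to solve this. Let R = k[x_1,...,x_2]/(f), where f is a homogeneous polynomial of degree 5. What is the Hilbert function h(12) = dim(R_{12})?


For R = k[x_1,...,x_n]/(f) with f homogeneous of degree e:
The Hilbert series is (1 - t^e)/(1 - t)^n.
So h(d) = C(d+n-1, n-1) - C(d-e+n-1, n-1) for d >= e.
With n=2, e=5, d=12:
C(12+2-1, 2-1) = C(13, 1) = 13
C(12-5+2-1, 2-1) = C(8, 1) = 8
h(12) = 13 - 8 = 5

5


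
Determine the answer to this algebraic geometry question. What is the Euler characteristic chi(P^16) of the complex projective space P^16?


The complex projective space P^16 has one cell in each even real dimension 0, 2, ..., 32.
The cohomology groups are H^{2k}(P^16) = Z for k = 0,...,16, and 0 otherwise.
Euler characteristic = sum of Betti numbers = 1 per even-dimensional cohomology group.
chi(P^16) = 16 + 1 = 17

17


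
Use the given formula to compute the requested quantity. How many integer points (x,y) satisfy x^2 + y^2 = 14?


Systematically check integer values of x where x^2 <= 14.
For each valid x, check if 14 - x^2 is a perfect square.
Total integer solutions found: 0

0


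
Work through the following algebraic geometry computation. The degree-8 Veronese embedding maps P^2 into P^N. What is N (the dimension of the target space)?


The Veronese embedding v_d: P^n -> P^N maps each point to all
degree-d monomials in n+1 homogeneous coordinates.
N = C(n+d, d) - 1
N = C(2+8, 8) - 1
N = C(10, 8) - 1
C(10, 8) = 45
N = 45 - 1 = 44

44


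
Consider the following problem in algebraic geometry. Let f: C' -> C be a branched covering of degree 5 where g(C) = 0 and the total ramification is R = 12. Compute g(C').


Riemann-Hurwitz formula: 2g' - 2 = d(2g - 2) + R
Given: d = 5, g = 0, R = 12
2g' - 2 = 5*(2*0 - 2) + 12
2g' - 2 = 5*(-2) + 12
2g' - 2 = -10 + 12 = 2
2g' = 4
g' = 2

2


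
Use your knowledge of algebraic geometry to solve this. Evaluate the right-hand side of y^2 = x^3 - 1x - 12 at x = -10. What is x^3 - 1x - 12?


Compute x^3 - 1x - 12 at x = -10:
x^3 = (-10)^3 = -1000
(-1)*x = (-1)*(-10) = 10
Sum: -1000 + 10 - 12 = -1002

-1002


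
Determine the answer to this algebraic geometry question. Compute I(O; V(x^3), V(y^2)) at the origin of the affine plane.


The intersection multiplicity of V(x^a) and V(y^b) at the origin is:
I(O; V(x^3), V(y^2)) = dim_k(k[x,y]/(x^3, y^2))
A basis for k[x,y]/(x^3, y^2) is the set of monomials x^i * y^j
where 0 <= i < 3 and 0 <= j < 2.
The number of such monomials is 3 * 2 = 6

6


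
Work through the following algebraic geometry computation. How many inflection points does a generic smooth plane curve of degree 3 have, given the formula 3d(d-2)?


For a general smooth plane curve C of degree d, the inflection points are
the intersection of C with its Hessian curve, which has degree 3(d-2).
By Bezout, the total intersection number is d * 3(d-2) = 3 * 3 = 9.
For a general curve every flex is ordinary, so each contributes
multiplicity 1 to C·Hess(C), and the number of distinct inflection
points is 3d(d-2).
Inflection points = 3*3*(3-2) = 3*3*1 = 9

9


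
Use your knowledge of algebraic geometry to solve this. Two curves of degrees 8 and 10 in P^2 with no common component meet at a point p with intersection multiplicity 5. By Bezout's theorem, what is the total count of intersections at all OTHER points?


By Bezout's theorem, the total intersection number is d1 * d2.
Total = 8 * 10 = 80
Intersection multiplicity at p = 5
Remaining intersections = 80 - 5 = 75

75


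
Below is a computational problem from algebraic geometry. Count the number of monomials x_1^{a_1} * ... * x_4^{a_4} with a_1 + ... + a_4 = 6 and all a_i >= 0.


The number of degree-6 monomials in 4 variables is C(d+n-1, n-1).
= C(6+4-1, 4-1) = C(9, 3)
= 84

84


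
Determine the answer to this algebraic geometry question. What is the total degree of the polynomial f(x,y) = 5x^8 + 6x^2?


Examine each term for its total degree (sum of exponents).
  Term '5x^8' has total degree 8+0 = 8.
  Term '6x^2' has total degree 2+0 = 2.
The maximum total degree among all terms is 8.

8


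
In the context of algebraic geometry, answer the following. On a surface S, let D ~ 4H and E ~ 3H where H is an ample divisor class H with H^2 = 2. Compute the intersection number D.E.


Using bilinearity of the intersection pairing on a surface S:
(aH).(bH) = ab * (H.H)
We have H^2 = 2.
D.E = (4H).(3H) = 4*3*2
= 12*2
= 24

24


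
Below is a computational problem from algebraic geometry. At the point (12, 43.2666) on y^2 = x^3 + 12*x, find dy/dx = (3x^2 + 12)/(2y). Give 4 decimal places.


Using implicit differentiation of y^2 = x^3 + 12*x:
2y * dy/dx = 3x^2 + 12
dy/dx = (3x^2 + 12)/(2y)
Numerator: 3*12^2 + 12 = 444
Denominator: 2*43.2666 = 86.5332
dy/dx = 444/86.5332 = 5.1310

5.1310


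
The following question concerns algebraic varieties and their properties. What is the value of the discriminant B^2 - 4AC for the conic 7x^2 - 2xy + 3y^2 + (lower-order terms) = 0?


The discriminant of a conic Ax^2 + Bxy + Cy^2 + ... = 0 is B^2 - 4AC.
B^2 = (-2)^2 = 4
4AC = 4*7*3 = 84
Discriminant = 4 - 84 = -80

-80


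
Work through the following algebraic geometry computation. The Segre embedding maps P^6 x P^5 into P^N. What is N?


The Segre embedding maps P^m x P^n into P^N via
all products of coordinates from each factor.
N = (m+1)(n+1) - 1
N = (6+1)(5+1) - 1
N = 7*6 - 1
N = 42 - 1 = 41

41


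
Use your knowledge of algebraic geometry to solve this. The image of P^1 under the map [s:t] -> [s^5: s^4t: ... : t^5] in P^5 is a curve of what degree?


The rational normal curve in P^5 is the image of P^1 under the 5-uple Veronese.
A general hyperplane in P^5 pulls back to a degree-5 form on P^1, which has 5 zeros,
so the curve meets a general hyperplane in 5 points. Degree = 5.

5


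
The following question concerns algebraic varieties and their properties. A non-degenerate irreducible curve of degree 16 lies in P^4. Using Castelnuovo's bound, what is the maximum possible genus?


Castelnuovo's bound: write d - 1 = m(r-1) + epsilon with 0 <= epsilon < r-1.
d - 1 = 16 - 1 = 15
r - 1 = 4 - 1 = 3
15 = 5*3 + 0, so m = 5, epsilon = 0
pi(d, r) = m(m-1)(r-1)/2 + m*epsilon
= 5*4*3/2 + 5*0
= 60/2 + 0
= 30 + 0 = 30

30


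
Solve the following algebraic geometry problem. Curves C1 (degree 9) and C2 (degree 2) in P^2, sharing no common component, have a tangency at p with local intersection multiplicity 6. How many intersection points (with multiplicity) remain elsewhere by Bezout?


By Bezout's theorem, the total intersection number is d1 * d2.
Total = 9 * 2 = 18
Intersection multiplicity at p = 6
Remaining intersections = 18 - 6 = 12

12


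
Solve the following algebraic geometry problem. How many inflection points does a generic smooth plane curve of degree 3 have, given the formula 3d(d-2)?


For a general smooth plane curve C of degree d, the inflection points are
the intersection of C with its Hessian curve, which has degree 3(d-2).
By Bezout, the total intersection number is d * 3(d-2) = 3 * 3 = 9.
For a general curve every flex is ordinary, so each contributes
multiplicity 1 to C·Hess(C), and the number of distinct inflection
points is 3d(d-2).
Inflection points = 3*3*(3-2) = 3*3*1 = 9

9


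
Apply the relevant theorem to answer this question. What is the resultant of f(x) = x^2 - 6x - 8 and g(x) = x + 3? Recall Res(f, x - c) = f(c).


For Res(f, x - c), we evaluate f at x = c.
f(-3) = (-3)^2 - 6*(-3) - 8
= 9 + 18 - 8
= 27 - 8 = 19
Res(f, g) = 19

19


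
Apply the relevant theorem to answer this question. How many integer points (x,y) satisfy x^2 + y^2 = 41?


Systematically check integer values of x where x^2 <= 41.
For each valid x, check if 41 - x^2 is a perfect square.
x=4: 41 - 16 = 25, sqrt = 5 (valid)
x=5: 41 - 25 = 16, sqrt = 4 (valid)
Total integer solutions found: 8

8


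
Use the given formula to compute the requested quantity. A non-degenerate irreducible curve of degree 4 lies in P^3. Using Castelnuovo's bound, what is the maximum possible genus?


Castelnuovo's bound: write d - 1 = m(r-1) + epsilon with 0 <= epsilon < r-1.
d - 1 = 4 - 1 = 3
r - 1 = 3 - 1 = 2
3 = 1*2 + 1, so m = 1, epsilon = 1
pi(d, r) = m(m-1)(r-1)/2 + m*epsilon
= 1*0*2/2 + 1*1
= 0/2 + 1
= 0 + 1 = 1

1


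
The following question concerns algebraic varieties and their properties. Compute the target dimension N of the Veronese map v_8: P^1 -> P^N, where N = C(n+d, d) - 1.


The Veronese embedding v_d: P^n -> P^N maps each point to all
degree-d monomials in n+1 homogeneous coordinates.
N = C(n+d, d) - 1
N = C(1+8, 8) - 1
N = C(9, 8) - 1
C(9, 8) = 9
N = 9 - 1 = 8

8


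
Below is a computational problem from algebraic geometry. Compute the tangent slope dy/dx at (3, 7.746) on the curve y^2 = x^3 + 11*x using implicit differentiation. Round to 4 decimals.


Using implicit differentiation of y^2 = x^3 + 11*x:
2y * dy/dx = 3x^2 + 11
dy/dx = (3x^2 + 11)/(2y)
Numerator: 3*3^2 + 11 = 38
Denominator: 2*7.746 = 15.492
dy/dx = 38/15.492 = 2.4529

2.4529


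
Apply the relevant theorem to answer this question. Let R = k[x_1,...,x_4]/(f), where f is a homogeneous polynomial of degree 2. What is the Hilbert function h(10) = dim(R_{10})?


For R = k[x_1,...,x_n]/(f) with f homogeneous of degree e:
The Hilbert series is (1 - t^e)/(1 - t)^n.
So h(d) = C(d+n-1, n-1) - C(d-e+n-1, n-1) for d >= e.
With n=4, e=2, d=10:
C(10+4-1, 4-1) = C(13, 3) = 286
C(10-2+4-1, 4-1) = C(11, 3) = 165
h(10) = 286 - 165 = 121

121


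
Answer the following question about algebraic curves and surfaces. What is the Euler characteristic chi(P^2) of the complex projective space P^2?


The complex projective space P^2 has one cell in each even real dimension 0, 2, ..., 4.
The cohomology groups are H^{2k}(P^2) = Z for k = 0,...,2, and 0 otherwise.
Euler characteristic = sum of Betti numbers = 1 per even-dimensional cohomology group.
chi(P^2) = 2 + 1 = 3

3


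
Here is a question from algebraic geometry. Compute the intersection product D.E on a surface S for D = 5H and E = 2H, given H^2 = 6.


Using bilinearity of the intersection pairing on a surface S:
(aH).(bH) = ab * (H.H)
We have H^2 = 6.
D.E = (5H).(2H) = 5*2*6
= 10*6
= 60

60


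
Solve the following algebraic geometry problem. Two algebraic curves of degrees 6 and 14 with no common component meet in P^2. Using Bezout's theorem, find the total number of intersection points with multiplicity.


Bezout's theorem states the intersection count equals the product of degrees.
Intersection count = 6 * 14 = 84

84


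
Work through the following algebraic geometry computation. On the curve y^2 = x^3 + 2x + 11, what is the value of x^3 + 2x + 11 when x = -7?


Compute x^3 + 2x + 11 at x = -7:
x^3 = (-7)^3 = -343
2*x = 2*(-7) = -14
Sum: -343 - 14 + 11 = -346

-346


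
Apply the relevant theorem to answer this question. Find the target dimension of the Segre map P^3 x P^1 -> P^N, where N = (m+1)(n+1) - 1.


The Segre embedding maps P^m x P^n into P^N via
all products of coordinates from each factor.
N = (m+1)(n+1) - 1
N = (3+1)(1+1) - 1
N = 4*2 - 1
N = 8 - 1 = 7

7


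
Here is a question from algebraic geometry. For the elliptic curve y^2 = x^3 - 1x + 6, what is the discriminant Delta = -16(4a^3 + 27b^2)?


Compute each component:
4a^3 = 4*(-1)^3 = 4*(-1) = -4
27b^2 = 27*6^2 = 27*36 = 972
4a^3 + 27b^2 = -4 + 972 = 968
Delta = -16*968 = -15488

-15488


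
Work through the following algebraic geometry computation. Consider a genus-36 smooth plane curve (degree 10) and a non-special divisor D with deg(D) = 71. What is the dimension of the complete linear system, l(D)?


First, compute the genus of a smooth plane curve of degree 10:
g = (d-1)(d-2)/2 = (10-1)(10-2)/2 = 36
For a non-special divisor D (i.e., h^1(D) = 0), Riemann-Roch gives:
l(D) = deg(D) - g + 1
Since deg(D) = 71 >= 2g - 1 = 71, D is non-special.
l(D) = 71 - 36 + 1 = 36

36


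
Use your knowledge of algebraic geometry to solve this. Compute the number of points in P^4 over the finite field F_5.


P^4(F_5) has (q^(n+1) - 1)/(q - 1) points.
= 5^4 + 5^3 + 5^2 + 5^1 + 5^0
= 625 + 125 + 25 + 5 + 1
= 781

781


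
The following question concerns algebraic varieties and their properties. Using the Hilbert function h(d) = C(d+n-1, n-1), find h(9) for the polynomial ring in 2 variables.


The Hilbert function for the polynomial ring in 2 variables is:
h(d) = C(d+n-1, n-1)
h(9) = C(9+2-1, 2-1) = C(10, 1)
= 10! / (1! * 9!)
= 10

10


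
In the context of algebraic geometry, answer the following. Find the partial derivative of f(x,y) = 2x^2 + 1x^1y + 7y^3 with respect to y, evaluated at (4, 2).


df/dy = 1*x^1 + 3*7*y^2
At (4,2): 1*4^1 + 3*7*2^2
= 4 + 84
= 88

88


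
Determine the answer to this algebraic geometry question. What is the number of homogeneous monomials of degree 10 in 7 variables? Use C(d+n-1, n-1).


The number of degree-10 monomials in 7 variables is C(d+n-1, n-1).
= C(10+7-1, 7-1) = C(16, 6)
= 8008

8008


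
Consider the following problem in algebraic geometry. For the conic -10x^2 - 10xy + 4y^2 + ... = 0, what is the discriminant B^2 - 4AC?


The discriminant of a conic Ax^2 + Bxy + Cy^2 + ... = 0 is B^2 - 4AC.
B^2 = (-10)^2 = 100
4AC = 4*(-10)*4 = -160
Discriminant = 100 + 160 = 260

260


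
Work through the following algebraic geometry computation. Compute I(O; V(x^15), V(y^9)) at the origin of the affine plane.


The intersection multiplicity of V(x^a) and V(y^b) at the origin is:
I(O; V(x^15), V(y^9)) = dim_k(k[x,y]/(x^15, y^9))
A basis for k[x,y]/(x^15, y^9) is the set of monomials x^i * y^j
where 0 <= i < 15 and 0 <= j < 9.
The number of such monomials is 15 * 9 = 135

135


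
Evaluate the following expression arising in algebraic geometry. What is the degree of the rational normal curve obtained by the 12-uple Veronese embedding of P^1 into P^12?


The rational normal curve in P^12 is the image of P^1 under the 12-uple Veronese.
A general hyperplane in P^12 pulls back to a degree-12 form on P^1, which has 12 zeros,
so the curve meets a general hyperplane in 12 points. Degree = 12.

12


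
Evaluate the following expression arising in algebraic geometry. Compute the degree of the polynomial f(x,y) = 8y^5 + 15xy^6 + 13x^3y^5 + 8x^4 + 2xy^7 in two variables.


Examine each term for its total degree (sum of exponents).
  Term '8y^5' has total degree 0+5 = 5.
  Term '15xy^6' has total degree 1+6 = 7.
  Term '13x^3y^5' has total degree 3+5 = 8.
  Term '8x^4' has total degree 4+0 = 4.
  Term '2xy^7' has total degree 1+7 = 8.
The maximum total degree among all terms is 8.

8


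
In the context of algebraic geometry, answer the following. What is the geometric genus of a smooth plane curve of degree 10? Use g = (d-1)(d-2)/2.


Using the genus formula for smooth plane curves:
g = (d-1)(d-2)/2
g = (10-1)(10-2)/2
g = 9*8/2
g = 72/2 = 36

36


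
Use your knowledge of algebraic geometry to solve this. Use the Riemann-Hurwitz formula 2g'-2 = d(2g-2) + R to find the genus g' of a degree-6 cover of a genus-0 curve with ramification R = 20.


Riemann-Hurwitz formula: 2g' - 2 = d(2g - 2) + R
Given: d = 6, g = 0, R = 20
2g' - 2 = 6*(2*0 - 2) + 20
2g' - 2 = 6*(-2) + 20
2g' - 2 = -12 + 20 = 8
2g' = 10
g' = 5

5


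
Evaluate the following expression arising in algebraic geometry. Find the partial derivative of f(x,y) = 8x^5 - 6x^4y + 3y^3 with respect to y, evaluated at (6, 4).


df/dy = (-6)*x^4 + 3*3*y^2
At (6,4): (-6)*6^4 + 3*3*4^2
= -7776 + 144
= -7632

-7632


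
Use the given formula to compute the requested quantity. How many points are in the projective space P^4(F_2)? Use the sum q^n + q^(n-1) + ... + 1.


P^4(F_2) has (q^(n+1) - 1)/(q - 1) points.
= 2^4 + 2^3 + 2^2 + 2^1 + 2^0
= 16 + 8 + 4 + 2 + 1
= 31

31


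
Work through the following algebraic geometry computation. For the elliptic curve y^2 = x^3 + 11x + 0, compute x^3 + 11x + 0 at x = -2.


Compute x^3 + 11x + 0 at x = -2:
x^3 = (-2)^3 = -8
11*x = 11*(-2) = -22
Sum: -8 - 22 + 0 = -30

-30


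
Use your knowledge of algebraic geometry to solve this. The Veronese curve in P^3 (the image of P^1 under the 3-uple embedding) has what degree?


The rational normal curve in P^3 is the image of P^1 under the 3-uple Veronese.
A general hyperplane in P^3 pulls back to a degree-3 form on P^1, which has 3 zeros,
so the curve meets a general hyperplane in 3 points. Degree = 3.

3


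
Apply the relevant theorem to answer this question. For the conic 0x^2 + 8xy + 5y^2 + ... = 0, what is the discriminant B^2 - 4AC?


The discriminant of a conic Ax^2 + Bxy + Cy^2 + ... = 0 is B^2 - 4AC.
B^2 = 8^2 = 64
4AC = 4*0*5 = 0
Discriminant = 64 + 0 = 64

64


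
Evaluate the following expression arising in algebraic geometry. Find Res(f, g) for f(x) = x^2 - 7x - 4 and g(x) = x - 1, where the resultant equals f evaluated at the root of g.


For Res(f, x - c), we evaluate f at x = c.
f(1) = 1^2 - 7*1 - 4
= 1 - 7 - 4
= -6 - 4 = -10
Res(f, g) = -10

-10


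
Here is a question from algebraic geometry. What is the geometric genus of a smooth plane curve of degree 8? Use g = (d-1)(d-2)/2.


Using the genus formula for smooth plane curves:
g = (d-1)(d-2)/2
g = (8-1)(8-2)/2
g = 7*6/2
g = 42/2 = 21

21


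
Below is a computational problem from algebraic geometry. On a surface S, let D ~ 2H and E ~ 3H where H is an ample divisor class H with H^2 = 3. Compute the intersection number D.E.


Using bilinearity of the intersection pairing on a surface S:
(aH).(bH) = ab * (H.H)
We have H^2 = 3.
D.E = (2H).(3H) = 2*3*3
= 6*3
= 18

18


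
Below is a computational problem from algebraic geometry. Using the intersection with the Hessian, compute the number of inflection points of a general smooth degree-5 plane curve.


For a general smooth plane curve C of degree d, the inflection points are
the intersection of C with its Hessian curve, which has degree 3(d-2).
By Bezout, the total intersection number is d * 3(d-2) = 5 * 9 = 45.
For a general curve every flex is ordinary, so each contributes
multiplicity 1 to C·Hess(C), and the number of distinct inflection
points is 3d(d-2).
Inflection points = 3*5*(5-2) = 3*5*3 = 45

45


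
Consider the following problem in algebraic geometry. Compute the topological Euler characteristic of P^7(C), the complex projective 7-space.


The complex projective space P^7 has one cell in each even real dimension 0, 2, ..., 14.
The cohomology groups are H^{2k}(P^7) = Z for k = 0,...,7, and 0 otherwise.
Euler characteristic = sum of Betti numbers = 1 per even-dimensional cohomology group.
chi(P^7) = 7 + 1 = 8

8


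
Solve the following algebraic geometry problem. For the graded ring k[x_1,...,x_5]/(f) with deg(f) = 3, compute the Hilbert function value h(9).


For R = k[x_1,...,x_n]/(f) with f homogeneous of degree e:
The Hilbert series is (1 - t^e)/(1 - t)^n.
So h(d) = C(d+n-1, n-1) - C(d-e+n-1, n-1) for d >= e.
With n=5, e=3, d=9:
C(9+5-1, 5-1) = C(13, 4) = 715
C(9-3+5-1, 5-1) = C(10, 4) = 210
h(9) = 715 - 210 = 505

505


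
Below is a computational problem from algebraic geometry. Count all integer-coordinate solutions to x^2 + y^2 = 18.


Systematically check integer values of x where x^2 <= 18.
For each valid x, check if 18 - x^2 is a perfect square.
x=3: 18 - 9 = 9, sqrt = 3 (valid)
Total integer solutions found: 4

4


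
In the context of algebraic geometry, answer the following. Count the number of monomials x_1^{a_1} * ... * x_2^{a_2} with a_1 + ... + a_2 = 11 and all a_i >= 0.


The number of degree-11 monomials in 2 variables is C(d+n-1, n-1).
= C(11+2-1, 2-1) = C(12, 1)
= 12

12


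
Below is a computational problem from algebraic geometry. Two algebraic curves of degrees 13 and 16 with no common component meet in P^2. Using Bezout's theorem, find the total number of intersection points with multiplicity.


Bezout's theorem states the intersection count equals the product of degrees.
Intersection count = 13 * 16 = 208

208


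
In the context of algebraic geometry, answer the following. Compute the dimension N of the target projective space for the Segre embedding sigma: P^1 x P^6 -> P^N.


The Segre embedding maps P^m x P^n into P^N via
all products of coordinates from each factor.
N = (m+1)(n+1) - 1
N = (1+1)(6+1) - 1
N = 2*7 - 1
N = 14 - 1 = 13

13


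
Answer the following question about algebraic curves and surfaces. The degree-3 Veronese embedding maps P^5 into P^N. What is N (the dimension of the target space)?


The Veronese embedding v_d: P^n -> P^N maps each point to all
degree-d monomials in n+1 homogeneous coordinates.
N = C(n+d, d) - 1
N = C(5+3, 3) - 1
N = C(8, 3) - 1
C(8, 3) = 56
N = 56 - 1 = 55

55


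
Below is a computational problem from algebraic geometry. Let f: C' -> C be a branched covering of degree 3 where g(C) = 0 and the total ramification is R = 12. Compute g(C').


Riemann-Hurwitz formula: 2g' - 2 = d(2g - 2) + R
Given: d = 3, g = 0, R = 12
2g' - 2 = 3*(2*0 - 2) + 12
2g' - 2 = 3*(-2) + 12
2g' - 2 = -6 + 12 = 6
2g' = 8
g' = 4

4


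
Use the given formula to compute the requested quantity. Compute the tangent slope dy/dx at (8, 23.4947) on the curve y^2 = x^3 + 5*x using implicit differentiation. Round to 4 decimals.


Using implicit differentiation of y^2 = x^3 + 5*x:
2y * dy/dx = 3x^2 + 5
dy/dx = (3x^2 + 5)/(2y)
Numerator: 3*8^2 + 5 = 197
Denominator: 2*23.4947 = 46.9894
dy/dx = 197/46.9894 = 4.1924

4.1924


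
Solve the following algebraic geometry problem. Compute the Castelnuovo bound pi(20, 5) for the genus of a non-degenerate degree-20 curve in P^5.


Castelnuovo's bound: write d - 1 = m(r-1) + epsilon with 0 <= epsilon < r-1.
d - 1 = 20 - 1 = 19
r - 1 = 5 - 1 = 4
19 = 4*4 + 3, so m = 4, epsilon = 3
pi(d, r) = m(m-1)(r-1)/2 + m*epsilon
= 4*3*4/2 + 4*3
= 48/2 + 12
= 24 + 12 = 36

36


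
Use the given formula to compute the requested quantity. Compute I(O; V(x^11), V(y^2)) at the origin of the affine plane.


The intersection multiplicity of V(x^a) and V(y^b) at the origin is:
I(O; V(x^11), V(y^2)) = dim_k(k[x,y]/(x^11, y^2))
A basis for k[x,y]/(x^11, y^2) is the set of monomials x^i * y^j
where 0 <= i < 11 and 0 <= j < 2.
The number of such monomials is 11 * 2 = 22

22


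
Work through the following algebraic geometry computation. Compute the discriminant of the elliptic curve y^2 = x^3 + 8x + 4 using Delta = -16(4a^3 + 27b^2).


Compute each component:
4a^3 = 4*8^3 = 4*512 = 2048
27b^2 = 27*4^2 = 27*16 = 432
4a^3 + 27b^2 = 2048 + 432 = 2480
Delta = -16*2480 = -39680

-39680


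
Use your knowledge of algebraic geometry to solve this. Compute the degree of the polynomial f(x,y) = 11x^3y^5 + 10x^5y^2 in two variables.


Examine each term for its total degree (sum of exponents).
  Term '11x^3y^5' has total degree 3+5 = 8.
  Term '10x^5y^2' has total degree 5+2 = 7.
The maximum total degree among all terms is 8.

8


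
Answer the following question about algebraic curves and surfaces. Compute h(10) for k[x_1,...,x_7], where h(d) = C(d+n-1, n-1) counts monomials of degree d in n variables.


The Hilbert function for the polynomial ring in 7 variables is:
h(d) = C(d+n-1, n-1)
h(10) = C(10+7-1, 7-1) = C(16, 6)
= 16! / (6! * 10!)
= 8008

8008


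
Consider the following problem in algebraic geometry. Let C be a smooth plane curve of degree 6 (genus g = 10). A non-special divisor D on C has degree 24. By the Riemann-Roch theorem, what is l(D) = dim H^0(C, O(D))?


First, compute the genus of a smooth plane curve of degree 6:
g = (d-1)(d-2)/2 = (6-1)(6-2)/2 = 10
For a non-special divisor D (i.e., h^1(D) = 0), Riemann-Roch gives:
l(D) = deg(D) - g + 1
Since deg(D) = 24 >= 2g - 1 = 19, D is non-special.
l(D) = 24 - 10 + 1 = 15

15


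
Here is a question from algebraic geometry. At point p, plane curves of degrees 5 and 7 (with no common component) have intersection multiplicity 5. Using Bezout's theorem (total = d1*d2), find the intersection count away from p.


By Bezout's theorem, the total intersection number is d1 * d2.
Total = 5 * 7 = 35
Intersection multiplicity at p = 5
Remaining intersections = 35 - 5 = 30

30


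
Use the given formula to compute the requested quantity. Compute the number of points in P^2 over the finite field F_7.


P^2(F_7) has (q^(n+1) - 1)/(q - 1) points.
= 7^2 + 7^1 + 7^0
= 49 + 7 + 1
= 57

57


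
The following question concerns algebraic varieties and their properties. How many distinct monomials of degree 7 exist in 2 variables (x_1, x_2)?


The number of degree-7 monomials in 2 variables is C(d+n-1, n-1).
= C(7+2-1, 2-1) = C(8, 1)
= 8

8


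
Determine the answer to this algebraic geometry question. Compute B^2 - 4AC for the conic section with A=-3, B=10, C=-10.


The discriminant of a conic Ax^2 + Bxy + Cy^2 + ... = 0 is B^2 - 4AC.
B^2 = 10^2 = 100
4AC = 4*(-3)*(-10) = 120
Discriminant = 100 - 120 = -20

-20


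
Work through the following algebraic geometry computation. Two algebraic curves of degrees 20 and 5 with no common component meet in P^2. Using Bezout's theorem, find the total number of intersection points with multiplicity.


Bezout's theorem states the intersection count equals the product of degrees.
Intersection count = 20 * 5 = 100

100


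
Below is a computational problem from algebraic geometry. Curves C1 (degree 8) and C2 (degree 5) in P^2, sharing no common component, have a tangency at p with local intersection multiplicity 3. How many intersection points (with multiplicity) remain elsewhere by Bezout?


By Bezout's theorem, the total intersection number is d1 * d2.
Total = 8 * 5 = 40
Intersection multiplicity at p = 3
Remaining intersections = 40 - 3 = 37

37


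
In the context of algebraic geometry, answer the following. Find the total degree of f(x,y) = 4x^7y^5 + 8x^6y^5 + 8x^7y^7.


Examine each term for its total degree (sum of exponents).
  Term '4x^7y^5' has total degree 7+5 = 12.
  Term '8x^6y^5' has total degree 6+5 = 11.
  Term '8x^7y^7' has total degree 7+7 = 14.
The maximum total degree among all terms is 14.

14


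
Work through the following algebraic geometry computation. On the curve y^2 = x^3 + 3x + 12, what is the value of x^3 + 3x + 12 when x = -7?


Compute x^3 + 3x + 12 at x = -7:
x^3 = (-7)^3 = -343
3*x = 3*(-7) = -21
Sum: -343 - 21 + 12 = -352

-352


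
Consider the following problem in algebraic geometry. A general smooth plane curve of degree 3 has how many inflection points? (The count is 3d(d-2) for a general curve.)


For a general smooth plane curve C of degree d, the inflection points are
the intersection of C with its Hessian curve, which has degree 3(d-2).
By Bezout, the total intersection number is d * 3(d-2) = 3 * 3 = 9.
For a general curve every flex is ordinary, so each contributes
multiplicity 1 to C·Hess(C), and the number of distinct inflection
points is 3d(d-2).
Inflection points = 3*3*(3-2) = 3*3*1 = 9

9


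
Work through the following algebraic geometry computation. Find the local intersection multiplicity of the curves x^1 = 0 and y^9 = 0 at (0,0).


The intersection multiplicity of V(x^a) and V(y^b) at the origin is:
I(O; V(x^1), V(y^9)) = dim_k(k[x,y]/(x^1, y^9))
A basis for k[x,y]/(x^1, y^9) is the set of monomials x^i * y^j
where 0 <= i < 1 and 0 <= j < 9.
The number of such monomials is 1 * 9 = 9

9


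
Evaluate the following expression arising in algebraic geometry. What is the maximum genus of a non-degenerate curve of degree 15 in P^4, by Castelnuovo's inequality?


Castelnuovo's bound: write d - 1 = m(r-1) + epsilon with 0 <= epsilon < r-1.
d - 1 = 15 - 1 = 14
r - 1 = 4 - 1 = 3
14 = 4*3 + 2, so m = 4, epsilon = 2
pi(d, r) = m(m-1)(r-1)/2 + m*epsilon
= 4*3*3/2 + 4*2
= 36/2 + 8
= 18 + 8 = 26

26


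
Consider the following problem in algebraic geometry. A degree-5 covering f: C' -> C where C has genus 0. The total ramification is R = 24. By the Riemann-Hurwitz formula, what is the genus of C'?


Riemann-Hurwitz formula: 2g' - 2 = d(2g - 2) + R
Given: d = 5, g = 0, R = 24
2g' - 2 = 5*(2*0 - 2) + 24
2g' - 2 = 5*(-2) + 24
2g' - 2 = -10 + 24 = 14
2g' = 16
g' = 8

8


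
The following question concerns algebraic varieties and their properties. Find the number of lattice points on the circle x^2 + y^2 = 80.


Systematically check integer values of x where x^2 <= 80.
For each valid x, check if 80 - x^2 is a perfect square.
x=4: 80 - 16 = 64, sqrt = 8 (valid)
x=8: 80 - 64 = 16, sqrt = 4 (valid)
Total integer solutions found: 8

8


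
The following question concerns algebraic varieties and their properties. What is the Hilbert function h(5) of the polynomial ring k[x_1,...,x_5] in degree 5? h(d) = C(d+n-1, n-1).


The Hilbert function for the polynomial ring in 5 variables is:
h(d) = C(d+n-1, n-1)
h(5) = C(5+5-1, 5-1) = C(9, 4)
= 9! / (4! * 5!)
= 126

126


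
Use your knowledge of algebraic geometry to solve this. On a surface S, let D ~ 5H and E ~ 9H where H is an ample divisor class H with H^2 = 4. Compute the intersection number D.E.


Using bilinearity of the intersection pairing on a surface S:
(aH).(bH) = ab * (H.H)
We have H^2 = 4.
D.E = (5H).(9H) = 5*9*4
= 45*4
= 180

180


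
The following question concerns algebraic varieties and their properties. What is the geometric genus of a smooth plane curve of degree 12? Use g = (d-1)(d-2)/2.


Using the genus formula for smooth plane curves:
g = (d-1)(d-2)/2
g = (12-1)(12-2)/2
g = 11*10/2
g = 110/2 = 55

55


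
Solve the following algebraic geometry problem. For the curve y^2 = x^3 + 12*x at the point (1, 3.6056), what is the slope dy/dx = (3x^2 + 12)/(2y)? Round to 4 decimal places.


Using implicit differentiation of y^2 = x^3 + 12*x:
2y * dy/dx = 3x^2 + 12
dy/dx = (3x^2 + 12)/(2y)
Numerator: 3*1^2 + 12 = 15
Denominator: 2*3.6056 = 7.2112
dy/dx = 15/7.2112 = 2.0801

2.0801


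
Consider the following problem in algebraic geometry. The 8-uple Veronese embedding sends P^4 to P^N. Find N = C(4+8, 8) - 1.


The Veronese embedding v_d: P^n -> P^N maps each point to all
degree-d monomials in n+1 homogeneous coordinates.
N = C(n+d, d) - 1
N = C(4+8, 8) - 1
N = C(12, 8) - 1
C(12, 8) = 495
N = 495 - 1 = 494

494


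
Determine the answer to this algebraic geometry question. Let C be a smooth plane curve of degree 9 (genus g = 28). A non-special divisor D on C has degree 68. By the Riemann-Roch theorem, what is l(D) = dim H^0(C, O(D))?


First, compute the genus of a smooth plane curve of degree 9:
g = (d-1)(d-2)/2 = (9-1)(9-2)/2 = 28
For a non-special divisor D (i.e., h^1(D) = 0), Riemann-Roch gives:
l(D) = deg(D) - g + 1
Since deg(D) = 68 >= 2g - 1 = 55, D is non-special.
l(D) = 68 - 28 + 1 = 41

41


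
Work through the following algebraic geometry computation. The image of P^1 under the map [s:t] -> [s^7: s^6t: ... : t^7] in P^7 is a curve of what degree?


The rational normal curve in P^7 is the image of P^1 under the 7-uple Veronese.
A general hyperplane in P^7 pulls back to a degree-7 form on P^1, which has 7 zeros,
so the curve meets a general hyperplane in 7 points. Degree = 7.

7


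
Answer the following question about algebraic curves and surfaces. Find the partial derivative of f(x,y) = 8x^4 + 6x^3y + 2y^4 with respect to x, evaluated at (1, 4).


df/dx = 4*8*x^3 + 3*6*x^2*y
At (1,4): 4*8*1^3 + 3*6*1^2*4
= 32 + 72
= 104

104


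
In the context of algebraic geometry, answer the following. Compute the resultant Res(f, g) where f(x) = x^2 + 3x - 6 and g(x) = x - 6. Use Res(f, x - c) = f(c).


For Res(f, x - c), we evaluate f at x = c.
f(6) = 6^2 + 3*6 - 6
= 36 + 18 - 6
= 54 - 6 = 48
Res(f, g) = 48

48


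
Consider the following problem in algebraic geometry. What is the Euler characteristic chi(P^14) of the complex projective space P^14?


The complex projective space P^14 has one cell in each even real dimension 0, 2, ..., 28.
The cohomology groups are H^{2k}(P^14) = Z for k = 0,...,14, and 0 otherwise.
Euler characteristic = sum of Betti numbers = 1 per even-dimensional cohomology group.
chi(P^14) = 14 + 1 = 15

15


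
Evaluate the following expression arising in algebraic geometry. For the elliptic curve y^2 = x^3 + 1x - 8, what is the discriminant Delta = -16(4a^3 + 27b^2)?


Compute each component:
4a^3 = 4*1^3 = 4*1 = 4
27b^2 = 27*(-8)^2 = 27*64 = 1728
4a^3 + 27b^2 = 4 + 1728 = 1732
Delta = -16*1732 = -27712

-27712


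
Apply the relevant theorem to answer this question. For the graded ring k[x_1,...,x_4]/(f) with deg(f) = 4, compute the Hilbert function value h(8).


For R = k[x_1,...,x_n]/(f) with f homogeneous of degree e:
The Hilbert series is (1 - t^e)/(1 - t)^n.
So h(d) = C(d+n-1, n-1) - C(d-e+n-1, n-1) for d >= e.
With n=4, e=4, d=8:
C(8+4-1, 4-1) = C(11, 3) = 165
C(8-4+4-1, 4-1) = C(7, 3) = 35
h(8) = 165 - 35 = 130

130


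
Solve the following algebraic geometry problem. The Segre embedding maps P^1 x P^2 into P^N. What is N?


The Segre embedding maps P^m x P^n into P^N via
all products of coordinates from each factor.
N = (m+1)(n+1) - 1
N = (1+1)(2+1) - 1
N = 2*3 - 1
N = 6 - 1 = 5

5


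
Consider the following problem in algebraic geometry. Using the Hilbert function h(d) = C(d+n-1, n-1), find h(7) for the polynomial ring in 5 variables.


The Hilbert function for the polynomial ring in 5 variables is:
h(d) = C(d+n-1, n-1)
h(7) = C(7+5-1, 5-1) = C(11, 4)
= 11! / (4! * 7!)
= 330

330


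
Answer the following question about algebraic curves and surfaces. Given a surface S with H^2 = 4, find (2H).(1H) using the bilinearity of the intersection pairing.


Using bilinearity of the intersection pairing on a surface S:
(aH).(bH) = ab * (H.H)
We have H^2 = 4.
D.E = (2H).(1H) = 2*1*4
= 2*4
= 8

8


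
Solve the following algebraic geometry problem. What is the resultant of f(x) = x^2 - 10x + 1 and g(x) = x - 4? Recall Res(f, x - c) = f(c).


For Res(f, x - c), we evaluate f at x = c.
f(4) = 4^2 - 10*4 + 1
= 16 - 40 + 1
= -24 + 1 = -23
Res(f, g) = -23

-23


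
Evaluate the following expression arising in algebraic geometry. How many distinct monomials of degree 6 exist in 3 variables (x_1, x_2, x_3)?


The number of degree-6 monomials in 3 variables is C(d+n-1, n-1).
= C(6+3-1, 3-1) = C(8, 2)
= 28

28


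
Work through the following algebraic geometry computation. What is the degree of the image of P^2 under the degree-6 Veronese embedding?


The Veronese variety v_6(P^2) has degree d^r.
d^r = 6^2 = 36

36
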